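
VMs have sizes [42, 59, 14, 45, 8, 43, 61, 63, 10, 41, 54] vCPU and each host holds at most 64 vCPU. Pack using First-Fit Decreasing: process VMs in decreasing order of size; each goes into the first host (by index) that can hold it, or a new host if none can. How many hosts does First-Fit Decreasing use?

Sorted descending: 63, 61, 59, 54, 45, 43, 42, 41, 14, 10, 8.
63 vCPU → host 1 (remaining 1 vCPU)
61 vCPU → host 2 (remaining 3 vCPU)
59 vCPU → host 3 (remaining 5 vCPU)
54 vCPU → host 4 (remaining 10 vCPU)
45 vCPU → host 5 (remaining 19 vCPU)
43 vCPU → host 6 (remaining 21 vCPU)
42 vCPU → host 7 (remaining 22 vCPU)
41 vCPU → host 8 (remaining 23 vCPU)
14 vCPU → host 5 (remaining 5 vCPU)
10 vCPU → host 4 (remaining 0 vCPU)
8 vCPU → host 6 (remaining 13 vCPU)
Final hosts: [63] [61] [59] [54,10] [45,14] [43,8] [42] [41].

8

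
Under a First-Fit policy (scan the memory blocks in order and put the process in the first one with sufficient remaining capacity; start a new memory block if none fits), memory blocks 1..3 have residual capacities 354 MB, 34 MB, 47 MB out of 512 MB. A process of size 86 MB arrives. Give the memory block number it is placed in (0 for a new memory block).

Memory blocks with room: memory block 1 (354 MB).
The first with room is memory block 1.

1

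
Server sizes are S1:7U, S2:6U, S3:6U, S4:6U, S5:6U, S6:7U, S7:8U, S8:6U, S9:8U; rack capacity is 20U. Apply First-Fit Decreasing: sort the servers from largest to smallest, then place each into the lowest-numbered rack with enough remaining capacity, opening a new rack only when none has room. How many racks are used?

Sorted descending: 8, 8, 7, 7, 6, 6, 6, 6, 6.
rack 1: place 8U, 12U left
rack 1: place 8U, 4U left
rack 2: place 7U, 13U left
rack 2: place 7U, 6U left
rack 2: place 6U, 0U left
rack 3: place 6U, 14U left
rack 3: place 6U, 8U left
rack 3: place 6U, 2U left
rack 4: place 6U, 14U left

4 racks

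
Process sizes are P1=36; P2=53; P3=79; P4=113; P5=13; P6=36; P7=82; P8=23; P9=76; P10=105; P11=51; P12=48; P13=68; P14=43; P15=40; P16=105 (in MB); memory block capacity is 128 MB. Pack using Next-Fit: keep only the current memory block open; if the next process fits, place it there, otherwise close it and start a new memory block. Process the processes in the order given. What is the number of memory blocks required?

10

P1 (36 MB) → memory block 1 (remaining 92 MB)
P2 (53 MB) → memory block 1 (remaining 39 MB)
P3 (79 MB) → memory block 2 (remaining 49 MB)
P4 (113 MB) → memory block 3 (remaining 15 MB)
P5 (13 MB) → memory block 3 (remaining 2 MB)
P6 (36 MB) → memory block 4 (remaining 92 MB)
P7 (82 MB) → memory block 4 (remaining 10 MB)
P8 (23 MB) → memory block 5 (remaining 105 MB)
P9 (76 MB) → memory block 5 (remaining 29 MB)
P10 (105 MB) → memory block 6 (remaining 23 MB)
P11 (51 MB) → memory block 7 (remaining 77 MB)
P12 (48 MB) → memory block 7 (remaining 29 MB)
P13 (68 MB) → memory block 8 (remaining 60 MB)
P14 (43 MB) → memory block 8 (remaining 17 MB)
P15 (40 MB) → memory block 9 (remaining 88 MB)
P16 (105 MB) → memory block 10 (remaining 23 MB)
Final memory blocks: [36,53] [79] [113,13] [36,82] [23,76] [105] [51,48] [68,43] [40] [105].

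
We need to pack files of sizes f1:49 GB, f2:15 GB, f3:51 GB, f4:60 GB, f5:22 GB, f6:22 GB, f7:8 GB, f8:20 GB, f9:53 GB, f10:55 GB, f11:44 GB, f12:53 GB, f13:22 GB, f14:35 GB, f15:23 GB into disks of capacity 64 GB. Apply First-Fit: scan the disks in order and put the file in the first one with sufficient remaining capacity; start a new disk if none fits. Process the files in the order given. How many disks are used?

disk 1: place f1 (49 GB), 15 GB left
disk 1: place f2 (15 GB), 0 GB left
disk 2: place f3 (51 GB), 13 GB left
disk 3: place f4 (60 GB), 4 GB left
disk 4: place f5 (22 GB), 42 GB left
disk 4: place f6 (22 GB), 20 GB left
disk 2: place f7 (8 GB), 5 GB left
disk 4: place f8 (20 GB), 0 GB left
disk 5: place f9 (53 GB), 11 GB left
disk 6: place f10 (55 GB), 9 GB left
disk 7: place f11 (44 GB), 20 GB left
disk 8: place f12 (53 GB), 11 GB left
disk 9: place f13 (22 GB), 42 GB left
disk 9: place f14 (35 GB), 7 GB left
disk 10: place f15 (23 GB), 41 GB left

10 disks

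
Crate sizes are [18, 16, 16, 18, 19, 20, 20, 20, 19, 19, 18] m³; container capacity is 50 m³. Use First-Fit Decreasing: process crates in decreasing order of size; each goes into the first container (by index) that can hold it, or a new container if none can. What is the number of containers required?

Sorted descending: 20, 20, 20, 19, 19, 19, 18, 18, 18, 16, 16.
container 1: place 20 m³, 30 m³ left
container 1: place 20 m³, 10 m³ left
container 2: place 20 m³, 30 m³ left
container 2: place 19 m³, 11 m³ left
container 3: place 19 m³, 31 m³ left
container 3: place 19 m³, 12 m³ left
container 4: place 18 m³, 32 m³ left
container 4: place 18 m³, 14 m³ left
container 5: place 18 m³, 32 m³ left
container 5: place 16 m³, 16 m³ left
container 5: place 16 m³, 0 m³ left
Final containers: [20,20] [20,19] [19,19] [18,18] [18,16,16].

5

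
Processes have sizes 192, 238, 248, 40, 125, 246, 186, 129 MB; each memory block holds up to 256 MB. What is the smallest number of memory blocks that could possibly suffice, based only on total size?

6

Total size = 192 + 238 + 248 + 40 + 125 + 246 + 186 + 129 = 1404 MB.
⌈1404 / 256⌉ = 6.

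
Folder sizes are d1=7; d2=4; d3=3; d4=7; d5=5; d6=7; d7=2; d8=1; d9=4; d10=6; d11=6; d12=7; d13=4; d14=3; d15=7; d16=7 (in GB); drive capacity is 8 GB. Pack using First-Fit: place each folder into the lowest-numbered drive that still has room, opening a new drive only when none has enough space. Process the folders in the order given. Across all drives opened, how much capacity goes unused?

16

drive 1: place d1 (7 GB), 1 GB left
drive 2: place d2 (4 GB), 4 GB left
drive 2: place d3 (3 GB), 1 GB left
drive 3: place d4 (7 GB), 1 GB left
drive 4: place d5 (5 GB), 3 GB left
drive 5: place d6 (7 GB), 1 GB left
drive 4: place d7 (2 GB), 1 GB left
drive 1: place d8 (1 GB), 0 GB left
drive 6: place d9 (4 GB), 4 GB left
drive 7: place d10 (6 GB), 2 GB left
drive 8: place d11 (6 GB), 2 GB left
drive 9: place d12 (7 GB), 1 GB left
drive 6: place d13 (4 GB), 0 GB left
drive 10: place d14 (3 GB), 5 GB left
drive 11: place d15 (7 GB), 1 GB left
drive 12: place d16 (7 GB), 1 GB left
12 drives × 8 GB = 96 GB; used 80 GB; unused 16 GB.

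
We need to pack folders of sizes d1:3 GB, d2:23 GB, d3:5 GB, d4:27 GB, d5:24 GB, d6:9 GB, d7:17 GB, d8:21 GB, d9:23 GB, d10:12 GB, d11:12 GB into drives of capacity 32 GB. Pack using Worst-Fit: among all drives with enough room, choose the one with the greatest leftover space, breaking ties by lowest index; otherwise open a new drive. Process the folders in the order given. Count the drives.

7 drives

drive 1: place d1 (3 GB), 29 GB left
drive 1: place d2 (23 GB), 6 GB left
drive 1: place d3 (5 GB), 1 GB left
drive 2: place d4 (27 GB), 5 GB left
drive 3: place d5 (24 GB), 8 GB left
drive 4: place d6 (9 GB), 23 GB left
drive 4: place d7 (17 GB), 6 GB left
drive 5: place d8 (21 GB), 11 GB left
drive 6: place d9 (23 GB), 9 GB left
drive 7: place d10 (12 GB), 20 GB left
drive 7: place d11 (12 GB), 8 GB left
Final drives: [3,23,5] [27] [24] [9,17] [21] [23] [12,12].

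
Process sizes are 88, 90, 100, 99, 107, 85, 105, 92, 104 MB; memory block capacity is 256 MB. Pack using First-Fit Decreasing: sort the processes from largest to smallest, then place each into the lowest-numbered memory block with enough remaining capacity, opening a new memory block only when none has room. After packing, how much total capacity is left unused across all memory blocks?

Sorted descending: 107, 105, 104, 100, 99, 92, 90, 88, 85.
107 MB → memory block 1 (remaining 149 MB)
105 MB → memory block 1 (remaining 44 MB)
104 MB → memory block 2 (remaining 152 MB)
100 MB → memory block 2 (remaining 52 MB)
99 MB → memory block 3 (remaining 157 MB)
92 MB → memory block 3 (remaining 65 MB)
90 MB → memory block 4 (remaining 166 MB)
88 MB → memory block 4 (remaining 78 MB)
85 MB → memory block 5 (remaining 171 MB)
5 memory blocks × 256 MB = 1280 MB; used 870 MB; unused 410 MB.

410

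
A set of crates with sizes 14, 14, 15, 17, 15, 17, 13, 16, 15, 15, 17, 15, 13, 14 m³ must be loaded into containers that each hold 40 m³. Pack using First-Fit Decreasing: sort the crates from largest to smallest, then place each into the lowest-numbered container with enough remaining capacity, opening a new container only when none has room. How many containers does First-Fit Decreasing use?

Sorted descending: 17, 17, 17, 16, 15, 15, 15, 15, 15, 14, 14, 14, 13, 13.
17 m³ → container 1 (remaining 23 m³)
17 m³ → container 1 (remaining 6 m³)
17 m³ → container 2 (remaining 23 m³)
16 m³ → container 2 (remaining 7 m³)
15 m³ → container 3 (remaining 25 m³)
15 m³ → container 3 (remaining 10 m³)
15 m³ → container 4 (remaining 25 m³)
15 m³ → container 4 (remaining 10 m³)
15 m³ → container 5 (remaining 25 m³)
14 m³ → container 5 (remaining 11 m³)
14 m³ → container 6 (remaining 26 m³)
14 m³ → container 6 (remaining 12 m³)
13 m³ → container 7 (remaining 27 m³)
13 m³ → container 7 (remaining 14 m³)
Final containers: [17,17] [17,16] [15,15] [15,15] [15,14] [14,14] [13,13].

7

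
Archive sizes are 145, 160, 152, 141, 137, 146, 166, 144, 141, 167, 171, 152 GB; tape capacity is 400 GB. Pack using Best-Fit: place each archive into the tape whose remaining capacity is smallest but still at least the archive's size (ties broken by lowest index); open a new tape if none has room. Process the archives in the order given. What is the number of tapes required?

tape 1: place 145 GB, 255 GB left
tape 1: place 160 GB, 95 GB left
tape 2: place 152 GB, 248 GB left
tape 2: place 141 GB, 107 GB left
tape 3: place 137 GB, 263 GB left
tape 3: place 146 GB, 117 GB left
tape 4: place 166 GB, 234 GB left
tape 4: place 144 GB, 90 GB left
tape 5: place 141 GB, 259 GB left
tape 5: place 167 GB, 92 GB left
tape 6: place 171 GB, 229 GB left
tape 6: place 152 GB, 77 GB left
Final tapes: [145,160] [152,141] [137,146] [166,144] [141,167] [171,152].

6 tapes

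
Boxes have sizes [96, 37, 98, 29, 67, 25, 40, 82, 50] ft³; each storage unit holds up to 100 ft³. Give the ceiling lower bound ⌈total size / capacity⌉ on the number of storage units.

Total size = 96 + 37 + 98 + 29 + 67 + 25 + 40 + 82 + 50 = 524 ft³.
⌈524 / 100⌉ = 6.

6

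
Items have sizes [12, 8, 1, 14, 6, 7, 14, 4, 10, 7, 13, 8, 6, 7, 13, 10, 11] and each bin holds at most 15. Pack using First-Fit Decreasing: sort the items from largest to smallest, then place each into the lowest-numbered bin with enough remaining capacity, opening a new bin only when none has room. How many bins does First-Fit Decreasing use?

Sorted descending: 14, 14, 13, 13, 12, 11, 10, 10, 8, 8, 7, 7, 7, 6, 6, 4, 1.
bin 1: place 14, 1 left
bin 2: place 14, 1 left
bin 3: place 13, 2 left
bin 4: place 13, 2 left
bin 5: place 12, 3 left
bin 6: place 11, 4 left
bin 7: place 10, 5 left
bin 8: place 10, 5 left
bin 9: place 8, 7 left
bin 10: place 8, 7 left
bin 9: place 7, 0 left
bin 10: place 7, 0 left
bin 11: place 7, 8 left
bin 11: place 6, 2 left
bin 12: place 6, 9 left
bin 6: place 4, 0 left
bin 1: place 1, 0 left
Final bins: [14,1] [14] [13] [13] [12] [11,4] [10] [10] [8,7] [8,7] [7,6] [6].

12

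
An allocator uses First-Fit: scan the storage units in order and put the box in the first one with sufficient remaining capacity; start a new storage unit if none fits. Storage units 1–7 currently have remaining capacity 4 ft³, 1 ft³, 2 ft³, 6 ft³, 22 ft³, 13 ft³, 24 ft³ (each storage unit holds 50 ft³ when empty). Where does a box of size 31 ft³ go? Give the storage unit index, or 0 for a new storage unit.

No storage unit has ≥ 31 ft³ free, so a new storage unit is opened.

0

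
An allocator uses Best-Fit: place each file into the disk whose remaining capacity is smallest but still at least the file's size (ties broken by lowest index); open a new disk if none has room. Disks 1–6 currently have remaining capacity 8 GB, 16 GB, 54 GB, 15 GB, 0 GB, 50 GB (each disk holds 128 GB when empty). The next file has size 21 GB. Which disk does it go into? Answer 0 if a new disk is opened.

Disks with room: disk 3 (54 GB), disk 6 (50 GB).
Tightest fit is disk 6 with 50 GB free.

6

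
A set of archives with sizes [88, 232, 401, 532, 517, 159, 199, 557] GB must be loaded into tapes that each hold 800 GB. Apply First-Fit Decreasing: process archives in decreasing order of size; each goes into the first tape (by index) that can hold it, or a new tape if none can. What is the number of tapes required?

4 tapes

Sorted descending: 557, 532, 517, 401, 232, 199, 159, 88.
Put 557 GB in tape 1; 243 GB remain.
Put 532 GB in tape 2; 268 GB remain.
Put 517 GB in tape 3; 283 GB remain.
Put 401 GB in tape 4; 399 GB remain.
Put 232 GB in tape 1; 11 GB remain.
Put 199 GB in tape 2; 69 GB remain.
Put 159 GB in tape 3; 124 GB remain.
Put 88 GB in tape 3; 36 GB remain.
Final tapes: [557,232] [532,199] [517,159,88] [401].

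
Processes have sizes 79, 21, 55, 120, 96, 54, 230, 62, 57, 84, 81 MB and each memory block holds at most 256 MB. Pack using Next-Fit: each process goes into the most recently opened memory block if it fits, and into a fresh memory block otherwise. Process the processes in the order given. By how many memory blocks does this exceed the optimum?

Next-Fit: [79,21,55] [120,96] [54] [230] [62,57,84] [81] → 6 memory blocks.
Total size 939 MB; any packing needs at least ⌈939/256⌉ = 4 memory blocks.
An optimal packing achieves that bound: [230,21] [120,96] [84,81,79] [62,57,55,54] → 4 memory blocks.
Excess: 6 − 4 = 2.

2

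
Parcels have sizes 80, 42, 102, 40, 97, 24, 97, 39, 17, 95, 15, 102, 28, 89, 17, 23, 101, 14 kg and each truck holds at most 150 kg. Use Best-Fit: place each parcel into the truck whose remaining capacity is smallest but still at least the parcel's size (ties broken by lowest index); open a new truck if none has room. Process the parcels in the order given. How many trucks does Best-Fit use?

8

truck 1: place 80 kg, 70 kg left
truck 1: place 42 kg, 28 kg left
truck 2: place 102 kg, 48 kg left
truck 2: place 40 kg, 8 kg left
truck 3: place 97 kg, 53 kg left
truck 1: place 24 kg, 4 kg left
truck 4: place 97 kg, 53 kg left
truck 3: place 39 kg, 14 kg left
truck 4: place 17 kg, 36 kg left
truck 5: place 95 kg, 55 kg left
truck 4: place 15 kg, 21 kg left
truck 6: place 102 kg, 48 kg left
truck 6: place 28 kg, 20 kg left
truck 7: place 89 kg, 61 kg left
truck 6: place 17 kg, 3 kg left
truck 5: place 23 kg, 32 kg left
truck 8: place 101 kg, 49 kg left
truck 3: place 14 kg, 0 kg left
Final trucks: [80,42,24] [102,40] [97,39,14] [97,17,15] [95,23] [102,28,17] [89] [101].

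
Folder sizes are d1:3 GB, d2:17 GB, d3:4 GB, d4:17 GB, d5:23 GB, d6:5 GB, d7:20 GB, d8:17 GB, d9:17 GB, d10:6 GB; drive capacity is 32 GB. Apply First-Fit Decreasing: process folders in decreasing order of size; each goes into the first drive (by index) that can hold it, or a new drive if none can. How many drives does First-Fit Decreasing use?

Sorted descending: 23, 20, 17, 17, 17, 17, 6, 5, 4, 3.
Put 23 GB in drive 1; 9 GB remain.
Put 20 GB in drive 2; 12 GB remain.
Put 17 GB in drive 3; 15 GB remain.
Put 17 GB in drive 4; 15 GB remain.
Put 17 GB in drive 5; 15 GB remain.
Put 17 GB in drive 6; 15 GB remain.
Put 6 GB in drive 1; 3 GB remain.
Put 5 GB in drive 2; 7 GB remain.
Put 4 GB in drive 2; 3 GB remain.
Put 3 GB in drive 1; 0 GB remain.

6 drives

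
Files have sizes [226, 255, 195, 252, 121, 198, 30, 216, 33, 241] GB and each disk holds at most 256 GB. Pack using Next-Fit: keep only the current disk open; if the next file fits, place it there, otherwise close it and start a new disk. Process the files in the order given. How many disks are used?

Put 226 GB in disk 1; 30 GB remain.
Put 255 GB in disk 2; 1 GB remain.
Put 195 GB in disk 3; 61 GB remain.
Put 252 GB in disk 4; 4 GB remain.
Put 121 GB in disk 5; 135 GB remain.
Put 198 GB in disk 6; 58 GB remain.
Put 30 GB in disk 6; 28 GB remain.
Put 216 GB in disk 7; 40 GB remain.
Put 33 GB in disk 7; 7 GB remain.
Put 241 GB in disk 8; 15 GB remain.
Final disks: [226] [255] [195] [252] [121] [198,30] [216,33] [241].

8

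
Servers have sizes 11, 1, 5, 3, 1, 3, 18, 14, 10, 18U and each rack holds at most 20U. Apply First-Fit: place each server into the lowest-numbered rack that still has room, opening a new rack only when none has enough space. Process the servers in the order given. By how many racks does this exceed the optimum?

First-Fit: [11,1,5,3] [1,3,14] [18] [10] [18] → 5 racks.
Total size 84U; any packing needs at least ⌈84/20⌉ = 5 racks.
So 5 is already optimal.

0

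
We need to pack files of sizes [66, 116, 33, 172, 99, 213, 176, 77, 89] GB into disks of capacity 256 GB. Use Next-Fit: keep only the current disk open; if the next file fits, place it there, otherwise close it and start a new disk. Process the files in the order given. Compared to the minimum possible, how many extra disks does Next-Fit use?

1

Next-Fit: [66,116,33] [172] [99] [213] [176,77] [89] → 6 disks.
Total size 1041 GB; any packing needs at least ⌈1041/256⌉ = 5 disks.
An optimal packing achieves that bound: [213,33] [176,77] [172,66] [116,99] [89] → 5 disks.
Excess: 6 − 5 = 1.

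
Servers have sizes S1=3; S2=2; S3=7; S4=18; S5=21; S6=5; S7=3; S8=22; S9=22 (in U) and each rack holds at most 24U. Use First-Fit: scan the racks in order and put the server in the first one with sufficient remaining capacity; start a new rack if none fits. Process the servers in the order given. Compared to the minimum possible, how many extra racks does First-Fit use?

0

First-Fit: [3,2,7,5,3] [18] [21] [22] [22] → 5 racks.
Total size 103U; any packing needs at least ⌈103/24⌉ = 5 racks.
So 5 is already optimal.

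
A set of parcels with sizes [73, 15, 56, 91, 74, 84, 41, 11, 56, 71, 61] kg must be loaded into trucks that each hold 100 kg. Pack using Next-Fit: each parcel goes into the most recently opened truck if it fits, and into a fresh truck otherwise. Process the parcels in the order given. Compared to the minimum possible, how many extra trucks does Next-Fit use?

Next-Fit: [73,15] [56] [91] [74] [84] [41,11] [56] [71] [61] → 9 trucks.
8 parcels exceed 50 kg (half the capacity), and no two of those can share a truck, so at least 8 trucks are needed.
An optimal packing achieves that bound: [91] [84,15] [74,11] [73] [71] [61] [56,41] [56] → 8 trucks.
Excess: 9 − 8 = 1.

1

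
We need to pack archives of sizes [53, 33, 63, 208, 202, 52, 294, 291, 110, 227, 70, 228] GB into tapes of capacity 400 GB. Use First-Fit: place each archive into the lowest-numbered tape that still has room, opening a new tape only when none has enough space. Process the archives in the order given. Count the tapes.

6 tapes

Put 53 GB in tape 1; 347 GB remain.
Put 33 GB in tape 1; 314 GB remain.
Put 63 GB in tape 1; 251 GB remain.
Put 208 GB in tape 1; 43 GB remain.
Put 202 GB in tape 2; 198 GB remain.
Put 52 GB in tape 2; 146 GB remain.
Put 294 GB in tape 3; 106 GB remain.
Put 291 GB in tape 4; 109 GB remain.
Put 110 GB in tape 2; 36 GB remain.
Put 227 GB in tape 5; 173 GB remain.
Put 70 GB in tape 3; 36 GB remain.
Put 228 GB in tape 6; 172 GB remain.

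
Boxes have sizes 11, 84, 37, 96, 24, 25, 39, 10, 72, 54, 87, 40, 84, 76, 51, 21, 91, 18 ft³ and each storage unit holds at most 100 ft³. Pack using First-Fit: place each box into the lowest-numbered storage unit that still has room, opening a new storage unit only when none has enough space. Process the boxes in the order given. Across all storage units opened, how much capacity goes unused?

80

storage unit 1: place 11 ft³, 89 ft³ left
storage unit 1: place 84 ft³, 5 ft³ left
storage unit 2: place 37 ft³, 63 ft³ left
storage unit 3: place 96 ft³, 4 ft³ left
storage unit 2: place 24 ft³, 39 ft³ left
storage unit 2: place 25 ft³, 14 ft³ left
storage unit 4: place 39 ft³, 61 ft³ left
storage unit 2: place 10 ft³, 4 ft³ left
storage unit 5: place 72 ft³, 28 ft³ left
storage unit 4: place 54 ft³, 7 ft³ left
storage unit 6: place 87 ft³, 13 ft³ left
storage unit 7: place 40 ft³, 60 ft³ left
storage unit 8: place 84 ft³, 16 ft³ left
storage unit 9: place 76 ft³, 24 ft³ left
storage unit 7: place 51 ft³, 9 ft³ left
storage unit 5: place 21 ft³, 7 ft³ left
storage unit 10: place 91 ft³, 9 ft³ left
storage unit 9: place 18 ft³, 6 ft³ left
10 storage units × 100 ft³ = 1000 ft³; used 920 ft³; unused 80 ft³.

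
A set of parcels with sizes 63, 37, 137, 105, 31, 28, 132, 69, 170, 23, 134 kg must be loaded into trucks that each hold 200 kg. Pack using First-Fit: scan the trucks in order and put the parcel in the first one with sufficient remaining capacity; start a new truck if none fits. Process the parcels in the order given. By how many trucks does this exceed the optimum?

First-Fit: [63,37,31,28,23] [137] [105,69] [132] [170] [134] → 6 trucks.
Total size 929 kg; any packing needs at least ⌈929/200⌉ = 5 trucks.
An optimal packing achieves that bound: [170,28] [137,63] [134,37,23] [132,31] [105,69] → 5 trucks.
Excess: 6 − 5 = 1.

1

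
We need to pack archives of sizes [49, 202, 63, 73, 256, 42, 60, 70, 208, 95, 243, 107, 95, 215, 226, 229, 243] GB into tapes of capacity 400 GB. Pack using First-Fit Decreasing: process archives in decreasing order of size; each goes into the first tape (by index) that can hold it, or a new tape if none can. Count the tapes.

Sorted descending: 256, 243, 243, 229, 226, 215, 208, 202, 107, 95, 95, 73, 70, 63, 60, 49, 42.
Put 256 GB in tape 1; 144 GB remain.
Put 243 GB in tape 2; 157 GB remain.
Put 243 GB in tape 3; 157 GB remain.
Put 229 GB in tape 4; 171 GB remain.
Put 226 GB in tape 5; 174 GB remain.
Put 215 GB in tape 6; 185 GB remain.
Put 208 GB in tape 7; 192 GB remain.
Put 202 GB in tape 8; 198 GB remain.
Put 107 GB in tape 1; 37 GB remain.
Put 95 GB in tape 2; 62 GB remain.
Put 95 GB in tape 3; 62 GB remain.
Put 73 GB in tape 4; 98 GB remain.
Put 70 GB in tape 4; 28 GB remain.
Put 63 GB in tape 5; 111 GB remain.
Put 60 GB in tape 2; 2 GB remain.
Put 49 GB in tape 3; 13 GB remain.
Put 42 GB in tape 5; 69 GB remain.

8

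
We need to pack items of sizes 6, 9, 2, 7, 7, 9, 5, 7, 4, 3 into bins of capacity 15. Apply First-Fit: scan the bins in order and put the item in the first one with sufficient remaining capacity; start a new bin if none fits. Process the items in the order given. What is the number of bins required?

bin 1: place 6, 9 left
bin 1: place 9, 0 left
bin 2: place 2, 13 left
bin 2: place 7, 6 left
bin 3: place 7, 8 left
bin 4: place 9, 6 left
bin 2: place 5, 1 left
bin 3: place 7, 1 left
bin 4: place 4, 2 left
bin 5: place 3, 12 left
Final bins: [6,9] [2,7,5] [7,7] [9,4] [3].

5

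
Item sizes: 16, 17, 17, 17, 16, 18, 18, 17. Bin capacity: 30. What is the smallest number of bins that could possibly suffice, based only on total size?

5 bins

Total size = 16 + 17 + 17 + 17 + 16 + 18 + 18 + 17 = 136.
⌈136 / 30⌉ = 5.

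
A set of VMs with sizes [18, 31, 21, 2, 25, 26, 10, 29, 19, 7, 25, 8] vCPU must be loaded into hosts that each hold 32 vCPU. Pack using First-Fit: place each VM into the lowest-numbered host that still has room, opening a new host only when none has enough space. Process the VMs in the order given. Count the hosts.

Put 18 vCPU in host 1; 14 vCPU remain.
Put 31 vCPU in host 2; 1 vCPU remain.
Put 21 vCPU in host 3; 11 vCPU remain.
Put 2 vCPU in host 1; 12 vCPU remain.
Put 25 vCPU in host 4; 7 vCPU remain.
Put 26 vCPU in host 5; 6 vCPU remain.
Put 10 vCPU in host 1; 2 vCPU remain.
Put 29 vCPU in host 6; 3 vCPU remain.
Put 19 vCPU in host 7; 13 vCPU remain.
Put 7 vCPU in host 3; 4 vCPU remain.
Put 25 vCPU in host 8; 7 vCPU remain.
Put 8 vCPU in host 7; 5 vCPU remain.

8 hosts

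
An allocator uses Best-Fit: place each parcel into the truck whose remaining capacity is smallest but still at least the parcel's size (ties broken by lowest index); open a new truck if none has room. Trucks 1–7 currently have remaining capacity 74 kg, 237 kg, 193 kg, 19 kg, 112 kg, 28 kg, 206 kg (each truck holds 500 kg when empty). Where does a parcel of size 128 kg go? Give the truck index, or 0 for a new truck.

3

Trucks with room: truck 2 (237 kg), truck 3 (193 kg), truck 7 (206 kg).
Tightest fit is truck 3 with 193 kg free.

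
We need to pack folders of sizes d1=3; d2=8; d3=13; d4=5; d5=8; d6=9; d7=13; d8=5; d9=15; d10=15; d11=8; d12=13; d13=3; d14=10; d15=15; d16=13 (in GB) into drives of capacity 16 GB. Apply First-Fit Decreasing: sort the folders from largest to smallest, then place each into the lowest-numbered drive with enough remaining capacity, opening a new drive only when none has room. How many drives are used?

Sorted descending: 15, 15, 15, 13, 13, 13, 13, 10, 9, 8, 8, 8, 5, 5, 3, 3.
15 GB → drive 1 (remaining 1 GB)
15 GB → drive 2 (remaining 1 GB)
15 GB → drive 3 (remaining 1 GB)
13 GB → drive 4 (remaining 3 GB)
13 GB → drive 5 (remaining 3 GB)
13 GB → drive 6 (remaining 3 GB)
13 GB → drive 7 (remaining 3 GB)
10 GB → drive 8 (remaining 6 GB)
9 GB → drive 9 (remaining 7 GB)
8 GB → drive 10 (remaining 8 GB)
8 GB → drive 10 (remaining 0 GB)
8 GB → drive 11 (remaining 8 GB)
5 GB → drive 8 (remaining 1 GB)
5 GB → drive 9 (remaining 2 GB)
3 GB → drive 4 (remaining 0 GB)
3 GB → drive 5 (remaining 0 GB)

11 drives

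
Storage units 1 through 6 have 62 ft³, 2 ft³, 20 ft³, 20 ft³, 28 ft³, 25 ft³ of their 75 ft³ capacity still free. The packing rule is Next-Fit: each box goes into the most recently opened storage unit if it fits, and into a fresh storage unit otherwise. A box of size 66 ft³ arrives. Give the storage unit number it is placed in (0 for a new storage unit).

0

Next-Fit only looks at storage unit 6, which has 25 ft³ free.
66 ft³ does not fit, so a new storage unit is opened.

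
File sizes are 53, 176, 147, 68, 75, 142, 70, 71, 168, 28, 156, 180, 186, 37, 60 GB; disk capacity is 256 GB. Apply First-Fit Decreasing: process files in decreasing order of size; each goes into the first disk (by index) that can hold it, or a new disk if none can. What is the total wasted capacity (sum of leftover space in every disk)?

175

Sorted descending: 186, 180, 176, 168, 156, 147, 142, 75, 71, 70, 68, 60, 53, 37, 28.
Put 186 GB in disk 1; 70 GB remain.
Put 180 GB in disk 2; 76 GB remain.
Put 176 GB in disk 3; 80 GB remain.
Put 168 GB in disk 4; 88 GB remain.
Put 156 GB in disk 5; 100 GB remain.
Put 147 GB in disk 6; 109 GB remain.
Put 142 GB in disk 7; 114 GB remain.
Put 75 GB in disk 2; 1 GB remain.
Put 71 GB in disk 3; 9 GB remain.
Put 70 GB in disk 1; 0 GB remain.
Put 68 GB in disk 4; 20 GB remain.
Put 60 GB in disk 5; 40 GB remain.
Put 53 GB in disk 6; 56 GB remain.
Put 37 GB in disk 5; 3 GB remain.
Put 28 GB in disk 6; 28 GB remain.
7 disks × 256 GB = 1792 GB; used 1617 GB; unused 175 GB.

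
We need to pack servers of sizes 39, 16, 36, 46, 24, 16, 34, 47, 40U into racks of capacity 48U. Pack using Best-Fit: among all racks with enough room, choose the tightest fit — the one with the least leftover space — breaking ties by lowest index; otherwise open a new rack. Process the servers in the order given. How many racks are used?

39U → rack 1 (remaining 9U)
16U → rack 2 (remaining 32U)
36U → rack 3 (remaining 12U)
46U → rack 4 (remaining 2U)
24U → rack 2 (remaining 8U)
16U → rack 5 (remaining 32U)
34U → rack 6 (remaining 14U)
47U → rack 7 (remaining 1U)
40U → rack 8 (remaining 8U)

8 racks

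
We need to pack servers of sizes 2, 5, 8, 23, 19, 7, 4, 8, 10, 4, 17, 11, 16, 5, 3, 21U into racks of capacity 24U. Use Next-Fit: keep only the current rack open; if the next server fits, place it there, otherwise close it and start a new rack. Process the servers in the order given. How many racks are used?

rack 1: place 2U, 22U left
rack 1: place 5U, 17U left
rack 1: place 8U, 9U left
rack 2: place 23U, 1U left
rack 3: place 19U, 5U left
rack 4: place 7U, 17U left
rack 4: place 4U, 13U left
rack 4: place 8U, 5U left
rack 5: place 10U, 14U left
rack 5: place 4U, 10U left
rack 6: place 17U, 7U left
rack 7: place 11U, 13U left
rack 8: place 16U, 8U left
rack 8: place 5U, 3U left
rack 8: place 3U, 0U left
rack 9: place 21U, 3U left

9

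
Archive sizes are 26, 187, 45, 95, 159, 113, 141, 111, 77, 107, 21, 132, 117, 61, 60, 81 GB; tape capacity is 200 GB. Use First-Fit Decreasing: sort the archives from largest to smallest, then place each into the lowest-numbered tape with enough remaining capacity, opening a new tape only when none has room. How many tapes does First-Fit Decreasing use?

9

Sorted descending: 187, 159, 141, 132, 117, 113, 111, 107, 95, 81, 77, 61, 60, 45, 26, 21.
Put 187 GB in tape 1; 13 GB remain.
Put 159 GB in tape 2; 41 GB remain.
Put 141 GB in tape 3; 59 GB remain.
Put 132 GB in tape 4; 68 GB remain.
Put 117 GB in tape 5; 83 GB remain.
Put 113 GB in tape 6; 87 GB remain.
Put 111 GB in tape 7; 89 GB remain.
Put 107 GB in tape 8; 93 GB remain.
Put 95 GB in tape 9; 105 GB remain.
Put 81 GB in tape 5; 2 GB remain.
Put 77 GB in tape 6; 10 GB remain.
Put 61 GB in tape 4; 7 GB remain.
Put 60 GB in tape 7; 29 GB remain.
Put 45 GB in tape 3; 14 GB remain.
Put 26 GB in tape 2; 15 GB remain.
Put 21 GB in tape 7; 8 GB remain.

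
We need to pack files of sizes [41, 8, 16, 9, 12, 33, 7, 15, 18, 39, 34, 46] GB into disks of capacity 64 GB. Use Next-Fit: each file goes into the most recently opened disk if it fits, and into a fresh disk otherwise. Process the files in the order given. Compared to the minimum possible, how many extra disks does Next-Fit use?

1

Next-Fit: [41,8] [16,9,12] [33,7,15] [18,39] [34] [46] → 6 disks.
Total size 278 GB; any packing needs at least ⌈278/64⌉ = 5 disks.
An optimal packing achieves that bound: [46,18] [41,16,7] [39,15,9] [34,12,8] [33] → 5 disks.
Excess: 6 − 5 = 1.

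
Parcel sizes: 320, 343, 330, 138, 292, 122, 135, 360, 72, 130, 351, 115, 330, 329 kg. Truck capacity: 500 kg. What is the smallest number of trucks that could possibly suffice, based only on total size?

Total size = 320 + 343 + 330 + 138 + 292 + 122 + 135 + 360 + 72 + 130 + 351 + 115 + 330 + 329 = 3367 kg.
⌈3367 / 500⌉ = 7.

7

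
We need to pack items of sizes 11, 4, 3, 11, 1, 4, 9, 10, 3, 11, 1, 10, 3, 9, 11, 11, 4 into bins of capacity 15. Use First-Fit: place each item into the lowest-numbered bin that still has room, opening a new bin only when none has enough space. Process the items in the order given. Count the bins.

Put 11 in bin 1; 4 remain.
Put 4 in bin 1; 0 remain.
Put 3 in bin 2; 12 remain.
Put 11 in bin 2; 1 remain.
Put 1 in bin 2; 0 remain.
Put 4 in bin 3; 11 remain.
Put 9 in bin 3; 2 remain.
Put 10 in bin 4; 5 remain.
Put 3 in bin 4; 2 remain.
Put 11 in bin 5; 4 remain.
Put 1 in bin 3; 1 remain.
Put 10 in bin 6; 5 remain.
Put 3 in bin 5; 1 remain.
Put 9 in bin 7; 6 remain.
Put 11 in bin 8; 4 remain.
Put 11 in bin 9; 4 remain.
Put 4 in bin 6; 1 remain.

9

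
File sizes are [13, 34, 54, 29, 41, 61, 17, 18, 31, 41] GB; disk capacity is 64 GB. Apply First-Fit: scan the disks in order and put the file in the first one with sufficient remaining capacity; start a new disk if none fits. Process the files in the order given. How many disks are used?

Put 13 GB in disk 1; 51 GB remain.
Put 34 GB in disk 1; 17 GB remain.
Put 54 GB in disk 2; 10 GB remain.
Put 29 GB in disk 3; 35 GB remain.
Put 41 GB in disk 4; 23 GB remain.
Put 61 GB in disk 5; 3 GB remain.
Put 17 GB in disk 1; 0 GB remain.
Put 18 GB in disk 3; 17 GB remain.
Put 31 GB in disk 6; 33 GB remain.
Put 41 GB in disk 7; 23 GB remain.
Final disks: [13,34,17] [54] [29,18] [41] [61] [31] [41].

7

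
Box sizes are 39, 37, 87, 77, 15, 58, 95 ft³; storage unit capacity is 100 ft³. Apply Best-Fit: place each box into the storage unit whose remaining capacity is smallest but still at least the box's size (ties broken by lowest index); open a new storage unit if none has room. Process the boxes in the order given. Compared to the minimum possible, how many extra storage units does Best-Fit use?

0

Best-Fit: [39,37] [87] [77,15] [58] [95] → 5 storage units.
Total size 408 ft³; any packing needs at least ⌈408/100⌉ = 5 storage units.
So 5 is already optimal.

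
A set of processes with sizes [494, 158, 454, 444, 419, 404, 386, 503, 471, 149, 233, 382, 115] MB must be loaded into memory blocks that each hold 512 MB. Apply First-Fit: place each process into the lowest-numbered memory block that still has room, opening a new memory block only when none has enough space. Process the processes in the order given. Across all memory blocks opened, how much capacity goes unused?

494 MB → memory block 1 (remaining 18 MB)
158 MB → memory block 2 (remaining 354 MB)
454 MB → memory block 3 (remaining 58 MB)
444 MB → memory block 4 (remaining 68 MB)
419 MB → memory block 5 (remaining 93 MB)
404 MB → memory block 6 (remaining 108 MB)
386 MB → memory block 7 (remaining 126 MB)
503 MB → memory block 8 (remaining 9 MB)
471 MB → memory block 9 (remaining 41 MB)
149 MB → memory block 2 (remaining 205 MB)
233 MB → memory block 10 (remaining 279 MB)
382 MB → memory block 11 (remaining 130 MB)
115 MB → memory block 2 (remaining 90 MB)
11 memory blocks × 512 MB = 5632 MB; used 4612 MB; unused 1020 MB.

1020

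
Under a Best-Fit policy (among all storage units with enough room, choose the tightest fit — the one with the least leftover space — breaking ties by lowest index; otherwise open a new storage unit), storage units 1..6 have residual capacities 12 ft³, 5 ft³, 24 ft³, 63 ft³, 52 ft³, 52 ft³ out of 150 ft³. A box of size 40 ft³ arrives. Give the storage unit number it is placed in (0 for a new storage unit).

Storage units with room: storage unit 4 (63 ft³), storage unit 5 (52 ft³), storage unit 6 (52 ft³).
Tightest fit is storage unit 5 with 52 ft³ free.

5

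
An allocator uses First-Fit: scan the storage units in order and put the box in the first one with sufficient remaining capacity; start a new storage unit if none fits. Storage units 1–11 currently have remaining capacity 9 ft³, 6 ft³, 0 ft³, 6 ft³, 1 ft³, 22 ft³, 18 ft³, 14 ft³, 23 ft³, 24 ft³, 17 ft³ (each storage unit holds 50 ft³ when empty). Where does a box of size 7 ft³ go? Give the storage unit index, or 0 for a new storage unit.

Storage units with room: storage unit 1 (9 ft³), storage unit 6 (22 ft³), storage unit 7 (18 ft³), storage unit 8 (14 ft³), storage unit 9 (23 ft³), storage unit 10 (24 ft³), storage unit 11 (17 ft³).
The first with room is storage unit 1.

1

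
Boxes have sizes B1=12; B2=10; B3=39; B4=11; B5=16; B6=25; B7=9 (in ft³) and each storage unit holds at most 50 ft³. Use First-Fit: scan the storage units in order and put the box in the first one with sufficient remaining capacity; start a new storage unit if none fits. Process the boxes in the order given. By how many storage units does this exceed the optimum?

First-Fit: [12,10,11,16] [39,9] [25] → 3 storage units.
Total size 122 ft³; any packing needs at least ⌈122/50⌉ = 3 storage units.
So 3 is already optimal.

0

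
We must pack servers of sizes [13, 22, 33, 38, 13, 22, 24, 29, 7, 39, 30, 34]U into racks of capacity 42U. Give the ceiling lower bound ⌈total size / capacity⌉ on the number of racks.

8 racks

Total size = 13 + 22 + 33 + 38 + 13 + 22 + 24 + 29 + 7 + 39 + 30 + 34 = 304U.
⌈304 / 42⌉ = 8.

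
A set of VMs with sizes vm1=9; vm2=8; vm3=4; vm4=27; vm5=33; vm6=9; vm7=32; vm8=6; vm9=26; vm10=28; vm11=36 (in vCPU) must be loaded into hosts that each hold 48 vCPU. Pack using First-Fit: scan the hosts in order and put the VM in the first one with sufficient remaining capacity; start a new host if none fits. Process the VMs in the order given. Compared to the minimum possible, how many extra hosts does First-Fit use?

0

First-Fit: [9,8,4,27] [33,9,6] [32] [26] [28] [36] → 6 hosts.
6 VMs exceed 24 vCPU (half the capacity), and no two of those can share a host, so at least 6 hosts are needed.
So 6 is already optimal.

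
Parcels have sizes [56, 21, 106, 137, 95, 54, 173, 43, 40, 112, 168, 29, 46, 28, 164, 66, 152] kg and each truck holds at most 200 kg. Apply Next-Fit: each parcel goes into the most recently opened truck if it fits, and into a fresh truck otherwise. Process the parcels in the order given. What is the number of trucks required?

Put 56 kg in truck 1; 144 kg remain.
Put 21 kg in truck 1; 123 kg remain.
Put 106 kg in truck 1; 17 kg remain.
Put 137 kg in truck 2; 63 kg remain.
Put 95 kg in truck 3; 105 kg remain.
Put 54 kg in truck 3; 51 kg remain.
Put 173 kg in truck 4; 27 kg remain.
Put 43 kg in truck 5; 157 kg remain.
Put 40 kg in truck 5; 117 kg remain.
Put 112 kg in truck 5; 5 kg remain.
Put 168 kg in truck 6; 32 kg remain.
Put 29 kg in truck 6; 3 kg remain.
Put 46 kg in truck 7; 154 kg remain.
Put 28 kg in truck 7; 126 kg remain.
Put 164 kg in truck 8; 36 kg remain.
Put 66 kg in truck 9; 134 kg remain.
Put 152 kg in truck 10; 48 kg remain.

10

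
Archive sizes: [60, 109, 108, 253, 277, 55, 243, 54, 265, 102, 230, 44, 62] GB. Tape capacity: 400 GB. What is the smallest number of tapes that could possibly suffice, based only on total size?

Total size = 60 + 109 + 108 + 253 + 277 + 55 + 243 + 54 + 265 + 102 + 230 + 44 + 62 = 1862 GB.
⌈1862 / 400⌉ = 5.

5 tapes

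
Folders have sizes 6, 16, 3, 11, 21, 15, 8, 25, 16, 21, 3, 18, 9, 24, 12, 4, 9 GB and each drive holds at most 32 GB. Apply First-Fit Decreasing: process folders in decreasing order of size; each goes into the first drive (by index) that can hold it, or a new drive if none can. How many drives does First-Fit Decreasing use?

Sorted descending: 25, 24, 21, 21, 18, 16, 16, 15, 12, 11, 9, 9, 8, 6, 4, 3, 3.
25 GB → drive 1 (remaining 7 GB)
24 GB → drive 2 (remaining 8 GB)
21 GB → drive 3 (remaining 11 GB)
21 GB → drive 4 (remaining 11 GB)
18 GB → drive 5 (remaining 14 GB)
16 GB → drive 6 (remaining 16 GB)
16 GB → drive 6 (remaining 0 GB)
15 GB → drive 7 (remaining 17 GB)
12 GB → drive 5 (remaining 2 GB)
11 GB → drive 3 (remaining 0 GB)
9 GB → drive 4 (remaining 2 GB)
9 GB → drive 7 (remaining 8 GB)
8 GB → drive 2 (remaining 0 GB)
6 GB → drive 1 (remaining 1 GB)
4 GB → drive 7 (remaining 4 GB)
3 GB → drive 7 (remaining 1 GB)
3 GB → drive 8 (remaining 29 GB)
Final drives: [25,6] [24,8] [21,11] [21,9] [18,12] [16,16] [15,9,4,3] [3].

8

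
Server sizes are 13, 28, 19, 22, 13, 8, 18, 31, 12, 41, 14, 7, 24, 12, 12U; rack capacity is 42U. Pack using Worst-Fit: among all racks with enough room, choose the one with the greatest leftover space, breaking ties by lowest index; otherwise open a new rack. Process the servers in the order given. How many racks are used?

Put 13U in rack 1; 29U remain.
Put 28U in rack 1; 1U remain.
Put 19U in rack 2; 23U remain.
Put 22U in rack 2; 1U remain.
Put 13U in rack 3; 29U remain.
Put 8U in rack 3; 21U remain.
Put 18U in rack 3; 3U remain.
Put 31U in rack 4; 11U remain.
Put 12U in rack 5; 30U remain.
Put 41U in rack 6; 1U remain.
Put 14U in rack 5; 16U remain.
Put 7U in rack 5; 9U remain.
Put 24U in rack 7; 18U remain.
Put 12U in rack 7; 6U remain.
Put 12U in rack 8; 30U remain.
Final racks: [13,28] [19,22] [13,8,18] [31] [12,14,7] [41] [24,12] [12].

8 racks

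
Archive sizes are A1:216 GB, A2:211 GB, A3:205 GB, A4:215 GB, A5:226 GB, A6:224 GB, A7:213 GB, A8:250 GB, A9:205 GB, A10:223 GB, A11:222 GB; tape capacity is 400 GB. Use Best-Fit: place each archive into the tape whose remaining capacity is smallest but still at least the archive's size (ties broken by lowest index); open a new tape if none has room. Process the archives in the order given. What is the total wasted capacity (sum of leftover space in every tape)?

tape 1: place A1 (216 GB), 184 GB left
tape 2: place A2 (211 GB), 189 GB left
tape 3: place A3 (205 GB), 195 GB left
tape 4: place A4 (215 GB), 185 GB left
tape 5: place A5 (226 GB), 174 GB left
tape 6: place A6 (224 GB), 176 GB left
tape 7: place A7 (213 GB), 187 GB left
tape 8: place A8 (250 GB), 150 GB left
tape 9: place A9 (205 GB), 195 GB left
tape 10: place A10 (223 GB), 177 GB left
tape 11: place A11 (222 GB), 178 GB left
11 tapes × 400 GB = 4400 GB; used 2410 GB; unused 1990 GB.

1990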